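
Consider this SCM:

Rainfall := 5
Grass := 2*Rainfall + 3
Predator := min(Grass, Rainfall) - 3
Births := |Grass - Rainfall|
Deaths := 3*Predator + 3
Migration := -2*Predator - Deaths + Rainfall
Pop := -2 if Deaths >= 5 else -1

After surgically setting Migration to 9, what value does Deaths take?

9

do(Migration=9) replaces the equation Migration := -2*Predator - Deaths + Rainfall with the constant Migration = 9.
Since Deaths is not a descendant of the intervened variable, it is unaffected.
Grass = 2*Rainfall + 3  [with Rainfall=5]  = 13
Predator = min(Grass, Rainfall) - 3  [with Grass=13, Rainfall=5]  = 2
Deaths = 3*Predator + 3  [with Predator=2]  = 9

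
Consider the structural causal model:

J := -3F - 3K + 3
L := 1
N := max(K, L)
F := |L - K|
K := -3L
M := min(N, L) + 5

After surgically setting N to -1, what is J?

Intervening sets N = -1 and removes its equation (N := max(K, L)).
No directed path runs from N to J, so J keeps its natural value.
K = -3L  [with L=1]  = -3
F = |L - K|  [with L=1, K=-3]  = 4
J = -3F - 3K + 3  [with F=4, K=-3]  = 0

0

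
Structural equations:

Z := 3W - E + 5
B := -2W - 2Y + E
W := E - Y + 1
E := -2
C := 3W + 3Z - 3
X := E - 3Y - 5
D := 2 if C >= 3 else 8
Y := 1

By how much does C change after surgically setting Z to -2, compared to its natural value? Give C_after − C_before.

-9

Under do(Z=-2), the mechanism Z := 3W - E + 5 is discarded; Z is fixed at -2.
W = E - Y + 1  [with E=-2, Y=1]  = -2
C = 3W + 3Z - 3  [with W=-2, Z=-2]  = -15
Without intervention: W = E - Y + 1  [with E=-2, Y=1]  = -2; Z = 3W - E + 5  [with W=-2, E=-2]  = 1; C = 3W + 3Z - 3  [with W=-2, Z=1]  = -6.
Change = -15 − (-6) = -9.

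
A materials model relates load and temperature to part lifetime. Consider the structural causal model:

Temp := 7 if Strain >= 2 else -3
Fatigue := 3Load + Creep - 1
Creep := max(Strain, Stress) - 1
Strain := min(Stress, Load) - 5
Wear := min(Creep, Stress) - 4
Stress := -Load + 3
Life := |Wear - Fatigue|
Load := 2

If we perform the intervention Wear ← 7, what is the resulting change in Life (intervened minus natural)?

-7

Intervening sets Wear = 7 and removes its equation (Wear := min(Creep, Stress) - 4).
Stress = -Load + 3  [with Load=2]  = 1
Strain = min(Stress, Load) - 5  [with Stress=1, Load=2]  = -4
Creep = max(Strain, Stress) - 1  [with Strain=-4, Stress=1]  = 0
Fatigue = 3Load + Creep - 1  [with Load=2, Creep=0]  = 5
Life = |Wear - Fatigue|  [with Wear=7, Fatigue=5]  = 2
Without intervention: Stress = -Load + 3  [with Load=2]  = 1; Strain = min(Stress, Load) - 5  [with Stress=1, Load=2]  = -4; Creep = max(Strain, Stress) - 1  [with Strain=-4, Stress=1]  = 0; Wear = min(Creep, Stress) - 4  [with Creep=0, Stress=1]  = -4; Fatigue = 3Load + Creep - 1  [with Load=2, Creep=0]  = 5; Life = |Wear - Fatigue|  [with Wear=-4, Fatigue=5]  = 9.
Change = 2 − 9 = -7.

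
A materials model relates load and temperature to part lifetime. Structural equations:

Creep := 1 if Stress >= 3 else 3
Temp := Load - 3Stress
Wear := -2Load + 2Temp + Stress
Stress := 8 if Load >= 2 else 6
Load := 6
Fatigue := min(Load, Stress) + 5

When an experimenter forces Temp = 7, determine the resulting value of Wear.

do(Temp=7) replaces the equation Temp := Load - 3Stress with the constant Temp = 7.
Stress = 8 if Load >= 2 else 6  [with Load=6]  = 8
Wear = -2Load + 2Temp + Stress  [with Load=6, Temp=7, Stress=8]  = 10

10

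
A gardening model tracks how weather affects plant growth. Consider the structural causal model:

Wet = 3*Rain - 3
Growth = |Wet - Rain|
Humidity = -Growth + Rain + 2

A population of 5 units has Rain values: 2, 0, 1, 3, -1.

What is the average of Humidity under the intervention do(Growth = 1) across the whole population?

Under do(Growth=1), Growth's equation is replaced by Growth=1 for every unit. Per-unit Humidity: 3, 1, 2, 4, 0. Mean = 2.

2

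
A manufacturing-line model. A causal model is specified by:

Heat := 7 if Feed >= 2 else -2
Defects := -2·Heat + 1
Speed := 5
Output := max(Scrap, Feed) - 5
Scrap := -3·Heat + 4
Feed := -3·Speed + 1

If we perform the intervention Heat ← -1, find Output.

2

The intervention breaks the incoming arrows to Heat: Heat := 7 if Feed >= 2 else -2 no longer applies, and Heat = -1.
Feed = -3·Speed + 1  [with Speed=5]  = -14
Scrap = -3·Heat + 4  [with Heat=-1]  = 7
Output = max(Scrap, Feed) - 5  [with Scrap=7, Feed=-14]  = 2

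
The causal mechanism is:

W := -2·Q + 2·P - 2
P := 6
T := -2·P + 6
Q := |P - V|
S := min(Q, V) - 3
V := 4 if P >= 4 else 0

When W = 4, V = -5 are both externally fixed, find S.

-8

Setting W = 4, V = -5 by intervention discards those variables' equations.
Q = |P - V|  [with P=6, V=-5]  = 11
S = min(Q, V) - 3  [with Q=11, V=-5]  = -8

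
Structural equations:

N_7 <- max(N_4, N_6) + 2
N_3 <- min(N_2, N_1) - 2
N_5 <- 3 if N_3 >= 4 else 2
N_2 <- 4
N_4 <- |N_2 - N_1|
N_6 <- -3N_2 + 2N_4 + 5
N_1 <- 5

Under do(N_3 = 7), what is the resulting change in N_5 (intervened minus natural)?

1

do(N_3=7) replaces the equation N_3 <- min(N_2, N_1) - 2 with the constant N_3 = 7.
N_5 = 3 if N_3 >= 4 else 2  [with N_3=7]  = 3
Without intervention: N_3 = min(N_2, N_1) - 2  [with N_2=4, N_1=5]  = 2; N_5 = 3 if N_3 >= 4 else 2  [with N_3=2]  = 2.
Change = 3 − 2 = 1.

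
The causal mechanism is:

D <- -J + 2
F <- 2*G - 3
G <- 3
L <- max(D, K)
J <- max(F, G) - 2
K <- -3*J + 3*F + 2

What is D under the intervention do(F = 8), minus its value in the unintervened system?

-5

Under do(F=8), the mechanism F <- 2*G - 3 is discarded; F is fixed at 8.
J = max(F, G) - 2  [with F=8, G=3]  = 6
D = -J + 2  [with J=6]  = -4
Without intervention: F = 2*G - 3  [with G=3]  = 3; J = max(F, G) - 2  [with F=3, G=3]  = 1; D = -J + 2  [with J=1]  = 1.
Change = -4 − 1 = -5.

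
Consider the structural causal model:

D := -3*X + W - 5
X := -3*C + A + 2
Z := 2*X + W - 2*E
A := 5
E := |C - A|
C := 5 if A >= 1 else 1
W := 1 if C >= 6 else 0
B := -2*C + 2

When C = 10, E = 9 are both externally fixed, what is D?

65

The joint intervention fixes C = 10, E = 9, removing each variable's own equation.
X = -3*C + A + 2  [with C=10, A=5]  = -23
W = 1 if C >= 6 else 0  [with C=10]  = 1
D = -3*X + W - 5  [with X=-23, W=1]  = 65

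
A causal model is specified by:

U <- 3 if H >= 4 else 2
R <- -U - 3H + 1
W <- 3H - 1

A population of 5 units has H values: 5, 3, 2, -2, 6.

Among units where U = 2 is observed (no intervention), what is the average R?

E[R|U=2] averages over only the 3 units with U=2 (H = 3, 2, -2): R = -10, -7, 5, mean -4.

-4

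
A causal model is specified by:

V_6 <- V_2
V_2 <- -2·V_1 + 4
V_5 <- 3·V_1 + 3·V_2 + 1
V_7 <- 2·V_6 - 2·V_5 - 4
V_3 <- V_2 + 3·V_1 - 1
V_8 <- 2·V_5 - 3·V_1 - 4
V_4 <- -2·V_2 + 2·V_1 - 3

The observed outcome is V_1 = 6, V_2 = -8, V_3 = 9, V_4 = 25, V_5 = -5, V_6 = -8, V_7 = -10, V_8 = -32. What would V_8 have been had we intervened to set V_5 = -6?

-34

do(V_5=-6) replaces the equation V_5 <- 3·V_1 + 3·V_2 + 1 with the constant V_5 = -6.
V_8 = 2·V_5 - 3·V_1 - 4  [with V_5=-6, V_1=6]  = -34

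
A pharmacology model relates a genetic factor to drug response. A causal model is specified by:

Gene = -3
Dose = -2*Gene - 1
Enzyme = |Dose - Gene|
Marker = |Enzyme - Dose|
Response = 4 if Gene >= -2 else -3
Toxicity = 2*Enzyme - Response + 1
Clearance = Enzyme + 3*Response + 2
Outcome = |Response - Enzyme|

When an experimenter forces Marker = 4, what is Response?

-3

Intervening sets Marker = 4 and removes its equation (Marker = |Enzyme - Dose|).
No directed path runs from Marker to Response, so Response keeps its natural value.
Response = 4 if Gene >= -2 else -3  [with Gene=-3]  = -3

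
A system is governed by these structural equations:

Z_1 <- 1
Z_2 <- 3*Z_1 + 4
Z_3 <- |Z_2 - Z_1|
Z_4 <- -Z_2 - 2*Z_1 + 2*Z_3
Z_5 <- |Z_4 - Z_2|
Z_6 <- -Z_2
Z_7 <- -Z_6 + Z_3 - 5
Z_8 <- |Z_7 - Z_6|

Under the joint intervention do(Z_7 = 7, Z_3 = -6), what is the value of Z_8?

14

Setting Z_7 = 7, Z_3 = -6 by intervention discards those variables' equations.
Z_2 = 3*Z_1 + 4  [with Z_1=1]  = 7
Z_6 = -Z_2  [with Z_2=7]  = -7
Z_8 = |Z_7 - Z_6|  [with Z_7=7, Z_6=-7]  = 14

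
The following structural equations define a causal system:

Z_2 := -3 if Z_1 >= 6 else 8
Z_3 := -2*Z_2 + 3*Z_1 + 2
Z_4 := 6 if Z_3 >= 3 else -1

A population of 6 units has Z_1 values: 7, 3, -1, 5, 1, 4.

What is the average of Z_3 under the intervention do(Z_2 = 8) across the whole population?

Under do(Z_2=8), Z_2's equation is replaced by Z_2=8 for every unit. Per-unit Z_3: 7, -5, -17, 1, -11, -2. Mean = -4.5.

-4.5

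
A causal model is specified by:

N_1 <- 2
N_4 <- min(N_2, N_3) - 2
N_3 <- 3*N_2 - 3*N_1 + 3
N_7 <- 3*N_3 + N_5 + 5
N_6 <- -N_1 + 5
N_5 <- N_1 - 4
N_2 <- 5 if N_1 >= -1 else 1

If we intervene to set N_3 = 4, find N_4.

The intervention breaks the incoming arrows to N_3: N_3 <- 3*N_2 - 3*N_1 + 3 no longer applies, and N_3 = 4.
N_2 = 5 if N_1 >= -1 else 1  [with N_1=2]  = 5
N_4 = min(N_2, N_3) - 2  [with N_2=5, N_3=4]  = 2

2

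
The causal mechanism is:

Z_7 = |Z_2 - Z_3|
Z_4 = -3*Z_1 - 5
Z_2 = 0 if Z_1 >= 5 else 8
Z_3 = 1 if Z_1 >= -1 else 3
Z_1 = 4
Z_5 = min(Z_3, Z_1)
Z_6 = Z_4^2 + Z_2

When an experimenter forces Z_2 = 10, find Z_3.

The intervention breaks the incoming arrows to Z_2: Z_2 = 0 if Z_1 >= 5 else 8 no longer applies, and Z_2 = 10.
Since Z_3 is not a descendant of the intervened variable, it is unaffected.
Z_3 = 1 if Z_1 >= -1 else 3  [with Z_1=4]  = 1

1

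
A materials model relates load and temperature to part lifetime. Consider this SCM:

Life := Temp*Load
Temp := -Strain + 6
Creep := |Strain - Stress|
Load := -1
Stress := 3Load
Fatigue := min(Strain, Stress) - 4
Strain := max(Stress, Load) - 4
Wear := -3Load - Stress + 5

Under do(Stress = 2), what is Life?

-8

do(Stress=2) replaces the equation Stress := 3Load with the constant Stress = 2.
Strain = max(Stress, Load) - 4  [with Stress=2, Load=-1]  = -2
Temp = -Strain + 6  [with Strain=-2]  = 8
Life = Temp*Load  [with Temp=8, Load=-1]  = -8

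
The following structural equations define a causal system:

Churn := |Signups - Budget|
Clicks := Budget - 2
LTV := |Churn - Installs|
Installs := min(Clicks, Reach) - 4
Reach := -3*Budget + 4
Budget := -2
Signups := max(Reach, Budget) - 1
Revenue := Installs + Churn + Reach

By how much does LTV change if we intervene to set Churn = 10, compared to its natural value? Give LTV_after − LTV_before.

Intervening sets Churn = 10 and removes its equation (Churn := |Signups - Budget|).
Reach = -3*Budget + 4  [with Budget=-2]  = 10
Clicks = Budget - 2  [with Budget=-2]  = -4
Installs = min(Clicks, Reach) - 4  [with Clicks=-4, Reach=10]  = -8
LTV = |Churn - Installs|  [with Churn=10, Installs=-8]  = 18
Without intervention: Reach = -3*Budget + 4  [with Budget=-2]  = 10; Clicks = Budget - 2  [with Budget=-2]  = -4; Installs = min(Clicks, Reach) - 4  [with Clicks=-4, Reach=10]  = -8; Signups = max(Reach, Budget) - 1  [with Reach=10, Budget=-2]  = 9; Churn = |Signups - Budget|  [with Signups=9, Budget=-2]  = 11; LTV = |Churn - Installs|  [with Churn=11, Installs=-8]  = 19.
Change = 18 − 19 = -1.

-1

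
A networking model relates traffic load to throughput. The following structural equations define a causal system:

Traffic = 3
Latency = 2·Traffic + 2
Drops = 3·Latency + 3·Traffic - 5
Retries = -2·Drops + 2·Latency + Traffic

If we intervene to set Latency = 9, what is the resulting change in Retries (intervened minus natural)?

Under do(Latency=9), the mechanism Latency = 2·Traffic + 2 is discarded; Latency is fixed at 9.
Drops = 3·Latency + 3·Traffic - 5  [with Latency=9, Traffic=3]  = 31
Retries = -2·Drops + 2·Latency + Traffic  [with Drops=31, Latency=9, Traffic=3]  = -41
Without intervention: Latency = 2·Traffic + 2  [with Traffic=3]  = 8; Drops = 3·Latency + 3·Traffic - 5  [with Latency=8, Traffic=3]  = 28; Retries = -2·Drops + 2·Latency + Traffic  [with Drops=28, Latency=8, Traffic=3]  = -37.
Change = -41 − (-37) = -4.

-4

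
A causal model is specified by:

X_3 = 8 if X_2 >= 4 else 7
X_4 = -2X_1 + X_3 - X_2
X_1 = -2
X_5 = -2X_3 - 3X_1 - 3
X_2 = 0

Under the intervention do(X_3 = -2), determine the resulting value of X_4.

The intervention breaks the incoming arrows to X_3: X_3 = 8 if X_2 >= 4 else 7 no longer applies, and X_3 = -2.
X_4 = -2X_1 + X_3 - X_2  [with X_1=-2, X_3=-2, X_2=0]  = 2

2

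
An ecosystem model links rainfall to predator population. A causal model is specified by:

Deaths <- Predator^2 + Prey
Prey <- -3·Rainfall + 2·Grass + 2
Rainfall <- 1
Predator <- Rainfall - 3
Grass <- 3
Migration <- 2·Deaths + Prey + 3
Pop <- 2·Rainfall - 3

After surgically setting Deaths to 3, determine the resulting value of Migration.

14

The intervention breaks the incoming arrows to Deaths: Deaths <- Predator^2 + Prey no longer applies, and Deaths = 3.
Prey = -3·Rainfall + 2·Grass + 2  [with Rainfall=1, Grass=3]  = 5
Migration = 2·Deaths + Prey + 3  [with Deaths=3, Prey=5]  = 14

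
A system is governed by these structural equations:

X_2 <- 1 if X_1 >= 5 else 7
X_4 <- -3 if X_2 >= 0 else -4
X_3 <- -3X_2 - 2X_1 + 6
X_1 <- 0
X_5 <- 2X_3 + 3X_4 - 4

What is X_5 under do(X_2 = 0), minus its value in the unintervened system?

do(X_2=0) replaces the equation X_2 <- 1 if X_1 >= 5 else 7 with the constant X_2 = 0.
X_3 = -3X_2 - 2X_1 + 6  [with X_2=0, X_1=0]  = 6
X_4 = -3 if X_2 >= 0 else -4  [with X_2=0]  = -3
X_5 = 2X_3 + 3X_4 - 4  [with X_3=6, X_4=-3]  = -1
Without intervention: X_2 = 1 if X_1 >= 5 else 7  [with X_1=0]  = 7; X_3 = -3X_2 - 2X_1 + 6  [with X_2=7, X_1=0]  = -15; X_4 = -3 if X_2 >= 0 else -4  [with X_2=7]  = -3; X_5 = 2X_3 + 3X_4 - 4  [with X_3=-15, X_4=-3]  = -43.
Change = -1 − (-43) = 42.

42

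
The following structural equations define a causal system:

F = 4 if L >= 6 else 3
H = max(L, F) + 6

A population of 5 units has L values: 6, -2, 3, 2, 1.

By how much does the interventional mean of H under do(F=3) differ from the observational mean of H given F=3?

0.6

Every unit gets F=3 under the intervention. H values become 12, 9, 9, 9, 9; E[H|do(F=3)] = 9.6.
Conditioning on F=3 selects the 4 unit(s) with L ∈ {-2, 3, 2, 1}. Their H values: 9, 9, 9, 9. Mean = 9.
Difference = 9.6 − 9 = 0.6.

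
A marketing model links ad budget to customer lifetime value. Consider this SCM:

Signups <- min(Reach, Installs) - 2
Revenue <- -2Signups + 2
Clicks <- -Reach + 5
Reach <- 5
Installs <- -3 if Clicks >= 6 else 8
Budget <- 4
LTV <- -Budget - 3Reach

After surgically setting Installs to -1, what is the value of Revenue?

Under do(Installs=-1), the mechanism Installs <- -3 if Clicks >= 6 else 8 is discarded; Installs is fixed at -1.
Signups = min(Reach, Installs) - 2  [with Reach=5, Installs=-1]  = -3
Revenue = -2Signups + 2  [with Signups=-3]  = 8

8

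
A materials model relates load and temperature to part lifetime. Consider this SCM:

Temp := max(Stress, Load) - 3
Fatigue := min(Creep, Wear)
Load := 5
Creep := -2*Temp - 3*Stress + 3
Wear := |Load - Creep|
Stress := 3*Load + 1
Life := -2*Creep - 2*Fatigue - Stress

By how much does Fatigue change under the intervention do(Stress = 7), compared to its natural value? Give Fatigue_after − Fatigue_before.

Under do(Stress=7), the mechanism Stress := 3*Load + 1 is discarded; Stress is fixed at 7.
Temp = max(Stress, Load) - 3  [with Stress=7, Load=5]  = 4
Creep = -2*Temp - 3*Stress + 3  [with Temp=4, Stress=7]  = -26
Wear = |Load - Creep|  [with Load=5, Creep=-26]  = 31
Fatigue = min(Creep, Wear)  [with Creep=-26, Wear=31]  = -26
Without intervention: Stress = 3*Load + 1  [with Load=5]  = 16; Temp = max(Stress, Load) - 3  [with Stress=16, Load=5]  = 13; Creep = -2*Temp - 3*Stress + 3  [with Temp=13, Stress=16]  = -71; Wear = |Load - Creep|  [with Load=5, Creep=-71]  = 76; Fatigue = min(Creep, Wear)  [with Creep=-71, Wear=76]  = -71.
Change = -26 − (-71) = 45.

45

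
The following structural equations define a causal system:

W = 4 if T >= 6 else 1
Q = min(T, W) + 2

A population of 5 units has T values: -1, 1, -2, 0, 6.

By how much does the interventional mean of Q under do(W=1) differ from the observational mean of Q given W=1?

The intervention sets W=1 in all 5 units regardless of T. Recomputing Q per unit gives 1, 3, 0, 2, 3; average 1.8.
E[Q|W=1] averages over only the 4 units with W=1 (T = -1, 1, -2, 0): Q = 1, 3, 0, 2, mean 1.5.
Difference = 1.8 − 1.5 = 0.3.

0.3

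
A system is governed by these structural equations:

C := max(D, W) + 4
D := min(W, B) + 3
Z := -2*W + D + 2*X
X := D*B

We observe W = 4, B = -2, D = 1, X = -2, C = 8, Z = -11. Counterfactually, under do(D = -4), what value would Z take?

The intervention breaks the incoming arrows to D: D := min(W, B) + 3 no longer applies, and D = -4.
X = D*B  [with D=-4, B=-2]  = 8
Z = -2*W + D + 2*X  [with W=4, D=-4, X=8]  = 4

4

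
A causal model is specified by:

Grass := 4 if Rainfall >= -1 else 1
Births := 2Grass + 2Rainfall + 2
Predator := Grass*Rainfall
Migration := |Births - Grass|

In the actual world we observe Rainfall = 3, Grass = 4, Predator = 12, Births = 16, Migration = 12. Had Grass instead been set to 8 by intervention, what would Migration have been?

16

do(Grass=8) replaces the equation Grass := 4 if Rainfall >= -1 else 1 with the constant Grass = 8.
Births = 2Grass + 2Rainfall + 2  [with Grass=8, Rainfall=3]  = 24
Migration = |Births - Grass|  [with Births=24, Grass=8]  = 16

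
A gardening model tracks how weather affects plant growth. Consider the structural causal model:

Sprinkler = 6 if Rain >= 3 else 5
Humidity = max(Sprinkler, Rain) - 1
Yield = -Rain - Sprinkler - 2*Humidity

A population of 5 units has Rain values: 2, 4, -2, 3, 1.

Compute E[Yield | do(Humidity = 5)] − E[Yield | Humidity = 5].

2.5

The intervention sets Humidity=5 in all 5 units regardless of Rain. Recomputing Yield per unit gives -17, -20, -13, -19, -16; average -17.
E[Yield|Humidity=5] averages over only the 2 units with Humidity=5 (Rain = 4, 3): Yield = -20, -19, mean -19.5.
Difference = -17 − (-19.5) = 2.5.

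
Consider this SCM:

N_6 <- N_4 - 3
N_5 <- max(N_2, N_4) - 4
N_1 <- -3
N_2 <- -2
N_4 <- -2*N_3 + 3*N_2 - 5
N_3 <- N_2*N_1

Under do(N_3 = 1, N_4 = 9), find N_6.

6

Setting N_3 = 1, N_4 = 9 by intervention discards those variables' equations.
N_6 = N_4 - 3  [with N_4=9]  = 6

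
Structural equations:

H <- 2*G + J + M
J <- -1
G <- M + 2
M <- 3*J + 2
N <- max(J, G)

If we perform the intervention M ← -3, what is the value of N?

-1

Under do(M=-3), the mechanism M <- 3*J + 2 is discarded; M is fixed at -3.
G = M + 2  [with M=-3]  = -1
N = max(J, G)  [with J=-1, G=-1]  = -1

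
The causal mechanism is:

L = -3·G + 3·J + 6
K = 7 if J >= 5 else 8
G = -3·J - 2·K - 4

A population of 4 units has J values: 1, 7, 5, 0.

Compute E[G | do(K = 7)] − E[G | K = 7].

Under do(K=7), K's equation is replaced by K=7 for every unit. Per-unit G: -21, -39, -33, -18. Mean = -27.75.
E[G|K=7] averages over only the 2 units with K=7 (J = 7, 5): G = -39, -33, mean -36.
Difference = -27.75 − (-36) = 8.25.

8.25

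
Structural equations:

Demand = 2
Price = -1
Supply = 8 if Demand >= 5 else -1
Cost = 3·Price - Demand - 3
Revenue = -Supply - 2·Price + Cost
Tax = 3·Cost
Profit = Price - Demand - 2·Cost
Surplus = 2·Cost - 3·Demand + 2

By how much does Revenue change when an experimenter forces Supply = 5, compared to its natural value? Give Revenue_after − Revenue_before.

-6

do(Supply=5) replaces the equation Supply = 8 if Demand >= 5 else -1 with the constant Supply = 5.
Cost = 3·Price - Demand - 3  [with Price=-1, Demand=2]  = -8
Revenue = -Supply - 2·Price + Cost  [with Supply=5, Price=-1, Cost=-8]  = -11
Without intervention: Supply = 8 if Demand >= 5 else -1  [with Demand=2]  = -1; Cost = 3·Price - Demand - 3  [with Price=-1, Demand=2]  = -8; Revenue = -Supply - 2·Price + Cost  [with Supply=-1, Price=-1, Cost=-8]  = -5.
Change = -11 − (-5) = -6.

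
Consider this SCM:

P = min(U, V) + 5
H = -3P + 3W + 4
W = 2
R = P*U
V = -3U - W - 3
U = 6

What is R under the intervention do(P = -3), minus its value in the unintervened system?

90

Intervening sets P = -3 and removes its equation (P = min(U, V) + 5).
R = P*U  [with P=-3, U=6]  = -18
Without intervention: V = -3U - W - 3  [with U=6, W=2]  = -23; P = min(U, V) + 5  [with U=6, V=-23]  = -18; R = P*U  [with P=-18, U=6]  = -108.
Change = -18 − (-108) = 90.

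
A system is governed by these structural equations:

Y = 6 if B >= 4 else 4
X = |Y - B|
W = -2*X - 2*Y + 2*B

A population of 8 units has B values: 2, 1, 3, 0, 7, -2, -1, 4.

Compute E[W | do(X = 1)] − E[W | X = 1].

-5.5

The intervention sets X=1 in all 8 units regardless of B. Recomputing W per unit gives -6, -8, -4, -10, 0, -14, -12, -6; average -7.5.
Observing X=1 restricts to units where X's equation naturally yields 1: B ∈ {3, 7}. In that subpopulation W = -4, 0, mean -2.
Difference = -7.5 − (-2) = -5.5.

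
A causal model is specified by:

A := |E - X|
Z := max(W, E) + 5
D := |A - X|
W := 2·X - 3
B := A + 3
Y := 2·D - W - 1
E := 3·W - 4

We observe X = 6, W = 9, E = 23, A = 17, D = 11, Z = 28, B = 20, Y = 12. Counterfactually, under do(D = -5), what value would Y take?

do(D=-5) replaces the equation D := |A - X| with the constant D = -5.
W = 2·X - 3  [with X=6]  = 9
Y = 2·D - W - 1  [with D=-5, W=9]  = -20

-20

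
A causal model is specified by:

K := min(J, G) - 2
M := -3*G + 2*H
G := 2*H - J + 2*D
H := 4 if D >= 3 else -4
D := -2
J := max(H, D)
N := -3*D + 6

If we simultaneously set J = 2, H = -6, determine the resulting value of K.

Setting J = 2, H = -6 by intervention discards those variables' equations.
G = 2*H - J + 2*D  [with H=-6, J=2, D=-2]  = -18
K = min(J, G) - 2  [with J=2, G=-18]  = -20

-20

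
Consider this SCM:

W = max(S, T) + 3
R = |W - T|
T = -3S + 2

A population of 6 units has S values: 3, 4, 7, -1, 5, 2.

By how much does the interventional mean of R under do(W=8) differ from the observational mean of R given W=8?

4

do(W=8) breaks W's dependence on S. With W=8 fixed, R across the units is 15, 18, 27, 3, 21, 12, mean 16.
Conditioning on W=8 selects the 2 unit(s) with S ∈ {-1, 5}. Their R values: 3, 21. Mean = 12.
Difference = 16 − 12 = 4.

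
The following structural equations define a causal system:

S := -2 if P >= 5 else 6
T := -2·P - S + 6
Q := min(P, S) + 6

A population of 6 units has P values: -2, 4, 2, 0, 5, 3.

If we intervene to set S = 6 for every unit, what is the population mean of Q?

8

Under do(S=6), S's equation is replaced by S=6 for every unit. Per-unit Q: 4, 10, 8, 6, 11, 9. Mean = 8.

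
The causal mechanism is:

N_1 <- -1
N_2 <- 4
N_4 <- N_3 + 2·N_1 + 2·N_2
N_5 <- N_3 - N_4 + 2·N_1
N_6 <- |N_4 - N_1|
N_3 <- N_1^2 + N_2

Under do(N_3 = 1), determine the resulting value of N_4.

The intervention breaks the incoming arrows to N_3: N_3 <- N_1^2 + N_2 no longer applies, and N_3 = 1.
N_4 = N_3 + 2·N_1 + 2·N_2  [with N_3=1, N_1=-1, N_2=4]  = 7

7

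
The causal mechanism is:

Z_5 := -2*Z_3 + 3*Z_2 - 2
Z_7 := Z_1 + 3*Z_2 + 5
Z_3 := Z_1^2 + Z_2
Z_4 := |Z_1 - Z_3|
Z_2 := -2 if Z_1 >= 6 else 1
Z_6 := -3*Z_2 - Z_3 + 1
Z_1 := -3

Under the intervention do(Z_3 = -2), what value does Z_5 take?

5

do(Z_3=-2) replaces the equation Z_3 := Z_1^2 + Z_2 with the constant Z_3 = -2.
Z_2 = -2 if Z_1 >= 6 else 1  [with Z_1=-3]  = 1
Z_5 = -2*Z_3 + 3*Z_2 - 2  [with Z_3=-2, Z_2=1]  = 5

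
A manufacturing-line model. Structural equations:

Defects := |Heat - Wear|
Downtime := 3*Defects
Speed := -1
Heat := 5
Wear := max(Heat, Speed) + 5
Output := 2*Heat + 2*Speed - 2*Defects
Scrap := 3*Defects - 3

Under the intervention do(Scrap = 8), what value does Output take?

-2

The intervention breaks the incoming arrows to Scrap: Scrap := 3*Defects - 3 no longer applies, and Scrap = 8.
Since Output is not a descendant of the intervened variable, it is unaffected.
Wear = max(Heat, Speed) + 5  [with Heat=5, Speed=-1]  = 10
Defects = |Heat - Wear|  [with Heat=5, Wear=10]  = 5
Output = 2*Heat + 2*Speed - 2*Defects  [with Heat=5, Speed=-1, Defects=5]  = -2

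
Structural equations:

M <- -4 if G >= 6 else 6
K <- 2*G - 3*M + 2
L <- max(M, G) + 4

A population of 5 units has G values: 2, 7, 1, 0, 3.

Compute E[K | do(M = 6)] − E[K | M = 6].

2.2

do(M=6) breaks M's dependence on G. With M=6 fixed, K across the units is -12, -2, -14, -16, -10, mean -10.8.
Observing M=6 restricts to units where M's equation naturally yields 6: G ∈ {2, 1, 0, 3}. In that subpopulation K = -12, -14, -16, -10, mean -13.
Difference = -10.8 − (-13) = 2.2.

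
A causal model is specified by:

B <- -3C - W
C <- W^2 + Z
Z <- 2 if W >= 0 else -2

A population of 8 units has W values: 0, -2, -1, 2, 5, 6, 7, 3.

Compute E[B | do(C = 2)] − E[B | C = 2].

-3.5

The intervention sets C=2 in all 8 units regardless of W. Recomputing B per unit gives -6, -4, -5, -8, -11, -12, -13, -9; average -8.5.
E[B|C=2] averages over only the 2 units with C=2 (W = 0, -2): B = -6, -4, mean -5.
Difference = -8.5 − (-5) = -3.5.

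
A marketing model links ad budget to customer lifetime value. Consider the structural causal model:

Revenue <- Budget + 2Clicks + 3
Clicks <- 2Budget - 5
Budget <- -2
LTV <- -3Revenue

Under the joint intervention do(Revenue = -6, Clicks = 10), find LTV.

The joint intervention fixes Revenue = -6, Clicks = 10, removing each variable's own equation.
LTV = -3Revenue  [with Revenue=-6]  = 18

18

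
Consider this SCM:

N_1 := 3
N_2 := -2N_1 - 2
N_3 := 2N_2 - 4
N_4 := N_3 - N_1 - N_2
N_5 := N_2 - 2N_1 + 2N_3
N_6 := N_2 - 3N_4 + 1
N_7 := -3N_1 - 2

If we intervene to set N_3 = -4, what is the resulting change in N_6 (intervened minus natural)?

-48

The intervention breaks the incoming arrows to N_3: N_3 := 2N_2 - 4 no longer applies, and N_3 = -4.
N_2 = -2N_1 - 2  [with N_1=3]  = -8
N_4 = N_3 - N_1 - N_2  [with N_3=-4, N_1=3, N_2=-8]  = 1
N_6 = N_2 - 3N_4 + 1  [with N_2=-8, N_4=1]  = -10
Without intervention: N_2 = -2N_1 - 2  [with N_1=3]  = -8; N_3 = 2N_2 - 4  [with N_2=-8]  = -20; N_4 = N_3 - N_1 - N_2  [with N_3=-20, N_1=3, N_2=-8]  = -15; N_6 = N_2 - 3N_4 + 1  [with N_2=-8, N_4=-15]  = 38.
Change = -10 − 38 = -48.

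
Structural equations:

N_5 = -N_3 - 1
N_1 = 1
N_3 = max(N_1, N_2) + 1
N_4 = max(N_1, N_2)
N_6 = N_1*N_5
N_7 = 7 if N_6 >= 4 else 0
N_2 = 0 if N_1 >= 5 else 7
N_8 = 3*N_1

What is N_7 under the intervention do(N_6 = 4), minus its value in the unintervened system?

Intervening sets N_6 = 4 and removes its equation (N_6 = N_1*N_5).
N_7 = 7 if N_6 >= 4 else 0  [with N_6=4]  = 7
Without intervention: N_2 = 0 if N_1 >= 5 else 7  [with N_1=1]  = 7; N_3 = max(N_1, N_2) + 1  [with N_1=1, N_2=7]  = 8; N_5 = -N_3 - 1  [with N_3=8]  = -9; N_6 = N_1*N_5  [with N_1=1, N_5=-9]  = -9; N_7 = 7 if N_6 >= 4 else 0  [with N_6=-9]  = 0.
Change = 7 − 0 = 7.

7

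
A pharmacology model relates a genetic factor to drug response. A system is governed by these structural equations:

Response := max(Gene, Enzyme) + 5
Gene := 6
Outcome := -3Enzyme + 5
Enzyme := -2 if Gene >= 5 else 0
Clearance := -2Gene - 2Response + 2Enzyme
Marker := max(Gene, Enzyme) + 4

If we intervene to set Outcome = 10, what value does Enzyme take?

-2

do(Outcome=10) replaces the equation Outcome := -3Enzyme + 5 with the constant Outcome = 10.
Enzyme is not downstream of the intervention, so its value is determined by the original equations.
Enzyme = -2 if Gene >= 5 else 0  [with Gene=6]  = -2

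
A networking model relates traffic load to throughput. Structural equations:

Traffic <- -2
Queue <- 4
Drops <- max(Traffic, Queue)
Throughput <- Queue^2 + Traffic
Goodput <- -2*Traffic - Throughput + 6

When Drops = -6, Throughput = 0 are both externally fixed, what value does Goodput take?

Setting Drops = -6, Throughput = 0 by intervention discards those variables' equations.
Goodput = -2*Traffic - Throughput + 6  [with Traffic=-2, Throughput=0]  = 10

10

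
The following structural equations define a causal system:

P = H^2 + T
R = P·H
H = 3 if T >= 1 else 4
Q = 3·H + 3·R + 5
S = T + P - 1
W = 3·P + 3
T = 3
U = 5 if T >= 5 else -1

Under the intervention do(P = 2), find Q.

The intervention breaks the incoming arrows to P: P = H^2 + T no longer applies, and P = 2.
H = 3 if T >= 1 else 4  [with T=3]  = 3
R = P·H  [with P=2, H=3]  = 6
Q = 3·H + 3·R + 5  [with H=3, R=6]  = 32

32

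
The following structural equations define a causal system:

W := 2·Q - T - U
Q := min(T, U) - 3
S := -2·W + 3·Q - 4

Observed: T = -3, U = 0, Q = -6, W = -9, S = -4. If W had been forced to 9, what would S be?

Intervening sets W = 9 and removes its equation (W := 2·Q - T - U).
Q = min(T, U) - 3  [with T=-3, U=0]  = -6
S = -2·W + 3·Q - 4  [with W=9, Q=-6]  = -40

-40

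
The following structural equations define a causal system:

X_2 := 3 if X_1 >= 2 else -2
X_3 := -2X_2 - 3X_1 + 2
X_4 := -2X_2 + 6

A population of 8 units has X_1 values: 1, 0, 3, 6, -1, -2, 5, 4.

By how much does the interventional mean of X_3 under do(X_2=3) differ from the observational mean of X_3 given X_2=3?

7.5

do(X_2=3) breaks X_2's dependence on X_1. With X_2=3 fixed, X_3 across the units is -7, -4, -13, -22, -1, 2, -19, -16, mean -10.
Conditioning on X_2=3 selects the 4 unit(s) with X_1 ∈ {3, 6, 5, 4}. Their X_3 values: -13, -22, -19, -16. Mean = -17.5.
Difference = -10 − (-17.5) = 7.5.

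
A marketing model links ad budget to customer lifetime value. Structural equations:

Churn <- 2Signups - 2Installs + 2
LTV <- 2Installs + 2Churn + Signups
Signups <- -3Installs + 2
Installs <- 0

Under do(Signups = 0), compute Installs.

0

Under do(Signups=0), the mechanism Signups <- -3Installs + 2 is discarded; Signups is fixed at 0.
Installs is not downstream of the intervention, so its value is determined by the original equations.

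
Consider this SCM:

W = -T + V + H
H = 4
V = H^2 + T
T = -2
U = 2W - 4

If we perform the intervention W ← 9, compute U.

14

Intervening sets W = 9 and removes its equation (W = -T + V + H).
U = 2W - 4  [with W=9]  = 14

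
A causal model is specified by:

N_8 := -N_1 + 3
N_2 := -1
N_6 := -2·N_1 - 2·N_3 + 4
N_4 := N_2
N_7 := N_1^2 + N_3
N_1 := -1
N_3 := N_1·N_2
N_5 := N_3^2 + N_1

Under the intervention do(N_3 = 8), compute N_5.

do(N_3=8) replaces the equation N_3 := N_1·N_2 with the constant N_3 = 8.
N_5 = N_3^2 + N_1  [with N_3=8, N_1=-1]  = 63

63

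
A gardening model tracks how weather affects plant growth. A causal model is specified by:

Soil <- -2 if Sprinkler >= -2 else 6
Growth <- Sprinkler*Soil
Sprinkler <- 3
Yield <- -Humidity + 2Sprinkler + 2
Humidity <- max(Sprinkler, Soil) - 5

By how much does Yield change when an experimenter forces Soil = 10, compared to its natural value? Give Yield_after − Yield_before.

do(Soil=10) replaces the equation Soil <- -2 if Sprinkler >= -2 else 6 with the constant Soil = 10.
Humidity = max(Sprinkler, Soil) - 5  [with Sprinkler=3, Soil=10]  = 5
Yield = -Humidity + 2Sprinkler + 2  [with Humidity=5, Sprinkler=3]  = 3
Without intervention: Soil = -2 if Sprinkler >= -2 else 6  [with Sprinkler=3]  = -2; Humidity = max(Sprinkler, Soil) - 5  [with Sprinkler=3, Soil=-2]  = -2; Yield = -Humidity + 2Sprinkler + 2  [with Humidity=-2, Sprinkler=3]  = 10.
Change = 3 − 10 = -7.

-7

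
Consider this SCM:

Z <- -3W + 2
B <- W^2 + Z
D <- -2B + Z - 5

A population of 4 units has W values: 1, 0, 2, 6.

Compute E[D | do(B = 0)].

Every unit gets B=0 under the intervention. D values become -6, -3, -9, -21; E[D|do(B=0)] = -9.75.

-9.75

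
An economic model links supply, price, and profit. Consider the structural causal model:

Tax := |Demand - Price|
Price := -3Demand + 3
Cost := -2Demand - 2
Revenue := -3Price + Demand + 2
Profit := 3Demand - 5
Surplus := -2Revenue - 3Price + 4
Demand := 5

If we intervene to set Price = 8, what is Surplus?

14

Under do(Price=8), the mechanism Price := -3Demand + 3 is discarded; Price is fixed at 8.
Revenue = -3Price + Demand + 2  [with Price=8, Demand=5]  = -17
Surplus = -2Revenue - 3Price + 4  [with Revenue=-17, Price=8]  = 14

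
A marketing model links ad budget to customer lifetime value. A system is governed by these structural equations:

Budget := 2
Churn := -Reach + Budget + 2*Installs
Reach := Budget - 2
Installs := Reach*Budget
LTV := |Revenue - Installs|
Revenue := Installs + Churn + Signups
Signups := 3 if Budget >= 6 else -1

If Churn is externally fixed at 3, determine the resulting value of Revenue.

2

The intervention breaks the incoming arrows to Churn: Churn := -Reach + Budget + 2*Installs no longer applies, and Churn = 3.
Reach = Budget - 2  [with Budget=2]  = 0
Installs = Reach*Budget  [with Reach=0, Budget=2]  = 0
Signups = 3 if Budget >= 6 else -1  [with Budget=2]  = -1
Revenue = Installs + Churn + Signups  [with Installs=0, Churn=3, Signups=-1]  = 2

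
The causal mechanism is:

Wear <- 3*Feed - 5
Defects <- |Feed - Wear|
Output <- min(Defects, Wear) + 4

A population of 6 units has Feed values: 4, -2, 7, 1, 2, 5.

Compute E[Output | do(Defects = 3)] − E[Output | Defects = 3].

Every unit gets Defects=3 under the intervention. Output values become 7, -7, 7, 2, 5, 7; E[Output|do(Defects=3)] = 3.5.
E[Output|Defects=3] averages over only the 2 units with Defects=3 (Feed = 4, 1): Output = 7, 2, mean 4.5.
Difference = 3.5 − 4.5 = -1.

-1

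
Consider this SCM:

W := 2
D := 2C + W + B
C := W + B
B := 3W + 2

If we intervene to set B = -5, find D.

-9

Under do(B=-5), the mechanism B := 3W + 2 is discarded; B is fixed at -5.
C = W + B  [with W=2, B=-5]  = -3
D = 2C + W + B  [with C=-3, W=2, B=-5]  = -9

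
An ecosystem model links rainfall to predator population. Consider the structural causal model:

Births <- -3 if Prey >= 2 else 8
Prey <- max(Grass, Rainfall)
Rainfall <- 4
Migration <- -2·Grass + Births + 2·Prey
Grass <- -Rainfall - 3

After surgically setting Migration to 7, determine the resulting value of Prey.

do(Migration=7) replaces the equation Migration <- -2·Grass + Births + 2·Prey with the constant Migration = 7.
Prey is not downstream of the intervention, so its value is determined by the original equations.
Grass = -Rainfall - 3  [with Rainfall=4]  = -7
Prey = max(Grass, Rainfall)  [with Grass=-7, Rainfall=4]  = 4

4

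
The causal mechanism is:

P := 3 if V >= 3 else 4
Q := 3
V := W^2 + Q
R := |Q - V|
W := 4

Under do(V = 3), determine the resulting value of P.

3

do(V=3) replaces the equation V := W^2 + Q with the constant V = 3.
P = 3 if V >= 3 else 4  [with V=3]  = 3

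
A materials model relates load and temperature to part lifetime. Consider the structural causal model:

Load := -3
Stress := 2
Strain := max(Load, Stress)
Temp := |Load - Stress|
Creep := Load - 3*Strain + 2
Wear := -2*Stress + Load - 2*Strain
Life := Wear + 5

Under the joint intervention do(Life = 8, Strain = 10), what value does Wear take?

-27

Setting Life = 8, Strain = 10 by intervention discards those variables' equations.
Wear = -2*Stress + Load - 2*Strain  [with Stress=2, Load=-3, Strain=10]  = -27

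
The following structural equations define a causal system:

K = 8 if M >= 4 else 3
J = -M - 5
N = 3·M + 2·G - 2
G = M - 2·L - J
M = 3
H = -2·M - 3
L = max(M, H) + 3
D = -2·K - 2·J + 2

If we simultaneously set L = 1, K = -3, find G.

Setting L = 1, K = -3 by intervention discards those variables' equations.
J = -M - 5  [with M=3]  = -8
G = M - 2·L - J  [with M=3, L=1, J=-8]  = 9

9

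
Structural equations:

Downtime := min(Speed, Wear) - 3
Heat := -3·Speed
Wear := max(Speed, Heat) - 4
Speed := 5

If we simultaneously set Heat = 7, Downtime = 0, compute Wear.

The joint intervention fixes Heat = 7, Downtime = 0, removing each variable's own equation.
Wear = max(Speed, Heat) - 4  [with Speed=5, Heat=7]  = 3

3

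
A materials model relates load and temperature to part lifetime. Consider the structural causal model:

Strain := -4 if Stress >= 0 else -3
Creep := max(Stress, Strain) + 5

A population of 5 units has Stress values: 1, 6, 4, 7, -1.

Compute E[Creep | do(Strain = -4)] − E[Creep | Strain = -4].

Under do(Strain=-4), Strain's equation is replaced by Strain=-4 for every unit. Per-unit Creep: 6, 11, 9, 12, 4. Mean = 8.4.
Conditioning on Strain=-4 selects the 4 unit(s) with Stress ∈ {1, 6, 4, 7}. Their Creep values: 6, 11, 9, 12. Mean = 9.5.
Difference = 8.4 − 9.5 = -1.1.

-1.1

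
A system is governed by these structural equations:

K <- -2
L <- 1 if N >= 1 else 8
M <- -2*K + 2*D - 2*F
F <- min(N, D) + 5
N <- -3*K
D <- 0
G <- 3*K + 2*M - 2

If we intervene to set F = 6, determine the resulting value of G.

-24

Under do(F=6), the mechanism F <- min(N, D) + 5 is discarded; F is fixed at 6.
M = -2*K + 2*D - 2*F  [with K=-2, D=0, F=6]  = -8
G = 3*K + 2*M - 2  [with K=-2, M=-8]  = -24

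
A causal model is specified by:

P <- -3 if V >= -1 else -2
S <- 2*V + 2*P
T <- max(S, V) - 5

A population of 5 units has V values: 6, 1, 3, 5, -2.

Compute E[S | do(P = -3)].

The intervention sets P=-3 in all 5 units regardless of V. Recomputing S per unit gives 6, -4, 0, 4, -10; average -0.8.

-0.8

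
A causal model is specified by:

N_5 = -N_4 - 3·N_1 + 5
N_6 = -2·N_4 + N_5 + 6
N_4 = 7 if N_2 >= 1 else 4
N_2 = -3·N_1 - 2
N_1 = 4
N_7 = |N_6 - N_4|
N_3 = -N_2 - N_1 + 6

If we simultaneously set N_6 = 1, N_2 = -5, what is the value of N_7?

Setting N_6 = 1, N_2 = -5 by intervention discards those variables' equations.
N_4 = 7 if N_2 >= 1 else 4  [with N_2=-5]  = 4
N_7 = |N_6 - N_4|  [with N_6=1, N_4=4]  = 3

3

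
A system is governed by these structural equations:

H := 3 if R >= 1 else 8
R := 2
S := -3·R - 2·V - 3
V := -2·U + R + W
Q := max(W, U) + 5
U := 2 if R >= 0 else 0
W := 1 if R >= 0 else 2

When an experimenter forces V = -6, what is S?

3

Under do(V=-6), the mechanism V := -2·U + R + W is discarded; V is fixed at -6.
S = -3·R - 2·V - 3  [with R=2, V=-6]  = 3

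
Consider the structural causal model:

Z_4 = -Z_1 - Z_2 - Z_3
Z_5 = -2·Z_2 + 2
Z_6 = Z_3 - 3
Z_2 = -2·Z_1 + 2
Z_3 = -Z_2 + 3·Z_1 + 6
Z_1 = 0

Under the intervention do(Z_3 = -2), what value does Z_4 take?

The intervention breaks the incoming arrows to Z_3: Z_3 = -Z_2 + 3·Z_1 + 6 no longer applies, and Z_3 = -2.
Z_2 = -2·Z_1 + 2  [with Z_1=0]  = 2
Z_4 = -Z_1 - Z_2 - Z_3  [with Z_1=0, Z_2=2, Z_3=-2]  = 0

0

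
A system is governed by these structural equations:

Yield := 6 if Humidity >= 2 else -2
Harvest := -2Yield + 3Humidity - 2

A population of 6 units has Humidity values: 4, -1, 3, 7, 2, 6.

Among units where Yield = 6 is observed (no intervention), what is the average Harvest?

-0.8

Observing Yield=6 restricts to units where Yield's equation naturally yields 6: Humidity ∈ {4, 3, 7, 2, 6}. In that subpopulation Harvest = -2, -5, 7, -8, 4, mean -0.8.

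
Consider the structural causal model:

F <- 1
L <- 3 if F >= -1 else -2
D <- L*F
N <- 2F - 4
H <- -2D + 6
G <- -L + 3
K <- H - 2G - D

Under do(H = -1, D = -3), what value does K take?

The joint intervention fixes H = -1, D = -3, removing each variable's own equation.
L = 3 if F >= -1 else -2  [with F=1]  = 3
G = -L + 3  [with L=3]  = 0
K = H - 2G - D  [with H=-1, G=0, D=-3]  = 2

2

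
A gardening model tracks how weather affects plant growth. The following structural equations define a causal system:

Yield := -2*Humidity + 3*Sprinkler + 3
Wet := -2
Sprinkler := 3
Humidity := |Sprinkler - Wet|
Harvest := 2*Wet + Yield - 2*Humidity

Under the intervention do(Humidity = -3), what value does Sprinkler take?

Under do(Humidity=-3), the mechanism Humidity := |Sprinkler - Wet| is discarded; Humidity is fixed at -3.
Sprinkler is not downstream of the intervention, so its value is determined by the original equations.

3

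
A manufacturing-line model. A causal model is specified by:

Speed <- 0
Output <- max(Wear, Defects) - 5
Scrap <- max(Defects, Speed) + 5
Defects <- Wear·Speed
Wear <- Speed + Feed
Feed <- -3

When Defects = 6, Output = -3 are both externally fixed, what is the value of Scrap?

Setting Defects = 6, Output = -3 by intervention discards those variables' equations.
Scrap = max(Defects, Speed) + 5  [with Defects=6, Speed=0]  = 11

11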